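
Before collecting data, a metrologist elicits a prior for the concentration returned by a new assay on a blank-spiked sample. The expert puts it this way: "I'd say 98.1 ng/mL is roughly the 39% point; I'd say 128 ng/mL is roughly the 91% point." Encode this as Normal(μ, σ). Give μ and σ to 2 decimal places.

μ = 103.26, σ = 18.46

For Normal(μ,σ), the p-quantile is μ + z_p·σ. Here z_{0.39} = -0.2793, z_{0.91} = 1.341.
So 98.1 = μ − 0.2793σ and 128 = μ + 1.341σ.
Subtracting: σ = (128 − 98.1)/(1.341 − (-0.2793)) = 18.46.
Then μ = 98.1 − (-0.2793)·18.46 = 103.26.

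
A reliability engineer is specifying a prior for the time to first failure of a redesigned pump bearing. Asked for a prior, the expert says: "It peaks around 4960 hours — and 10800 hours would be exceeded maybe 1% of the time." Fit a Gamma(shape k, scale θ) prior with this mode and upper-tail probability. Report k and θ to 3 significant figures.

Gamma(k,θ) with k>1 has mode (k−1)θ, so θ = 4960/(k−1).
Need P(X < 10800) = 0.99 with θ tied to k this way. Start at k = 2, θ = 4960: P(X<10800) ≈ 0.640.
Too low — raise k to concentrate. Iterating converges to k ≈ 8.98.
Then θ = 4960/(8.98−1) ≈ 622.

k ≈ 8.98, θ ≈ 622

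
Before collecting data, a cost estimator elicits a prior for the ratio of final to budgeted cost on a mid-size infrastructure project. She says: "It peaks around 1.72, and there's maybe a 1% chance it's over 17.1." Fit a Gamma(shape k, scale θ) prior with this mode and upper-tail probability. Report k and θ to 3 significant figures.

k ≈ 1.59, θ ≈ 2.92

Gamma(k,θ) with k>1 has mode (k−1)θ, so θ = 1.72/(k−1).
Need P(X < 17.1) = 0.99 with θ tied to k this way. Start at k = 2, θ = 1.72: P(X<17.1) ≈ 0.999.
Too high — lower k to spread out. Iterating converges to k ≈ 1.59.
Then θ = 1.72/(1.59−1) ≈ 2.92.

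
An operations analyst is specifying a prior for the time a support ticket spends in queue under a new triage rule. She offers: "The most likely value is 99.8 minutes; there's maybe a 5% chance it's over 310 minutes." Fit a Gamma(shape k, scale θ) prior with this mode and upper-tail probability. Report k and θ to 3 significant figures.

Gamma(k,θ) with k>1 has mode (k−1)θ, so θ = 99.8/(k−1).
Need P(X < 310) = 0.95 with θ tied to k this way. Start at k = 2, θ = 99.8: P(X<310) ≈ 0.816.
Too low — raise k to concentrate. Iterating converges to k ≈ 3.05.
Then θ = 99.8/(3.05−1) ≈ 48.6.

k ≈ 3.05, θ ≈ 48.6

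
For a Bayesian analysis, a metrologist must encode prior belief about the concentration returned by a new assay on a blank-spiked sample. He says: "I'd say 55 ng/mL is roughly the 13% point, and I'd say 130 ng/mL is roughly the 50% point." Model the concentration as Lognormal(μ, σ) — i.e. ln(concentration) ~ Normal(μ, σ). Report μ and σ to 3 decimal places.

If T ~ Lognormal(μ,σ) then ln T ~ Normal(μ,σ), so the p-quantile of ln T is μ + z_p·σ.
ln(55) = 4.007 and ln(130) = 4.868; z_{0.13} = -1.126, z_{0.5} = 0.
σ = (4.868 − 4.007)/(0 − (-1.126)) = 0.764.
μ = 4.007 − (-1.126)·0.764 = 4.868.

μ ≈ 4.868, σ ≈ 0.764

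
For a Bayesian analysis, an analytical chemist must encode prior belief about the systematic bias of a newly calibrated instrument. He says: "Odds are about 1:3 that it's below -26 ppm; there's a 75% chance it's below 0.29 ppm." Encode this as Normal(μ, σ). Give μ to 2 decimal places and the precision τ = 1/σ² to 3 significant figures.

For Normal(μ,σ), the p-quantile is μ + z_p·σ. Here z_{0.25} = -0.6745, z_{0.75} = 0.6745.
So -26 = μ − 0.6745σ and 0.29 = μ + 0.6745σ.
Subtracting: σ = (0.29 − -26)/(0.6745 − (-0.6745)) = 19.49.
Then μ = -26 − (-0.6745)·19.49 = -12.86.
Precision τ = 1/σ² = 1/19.49² = 0.00263.

μ = -12.86, τ = 0.00263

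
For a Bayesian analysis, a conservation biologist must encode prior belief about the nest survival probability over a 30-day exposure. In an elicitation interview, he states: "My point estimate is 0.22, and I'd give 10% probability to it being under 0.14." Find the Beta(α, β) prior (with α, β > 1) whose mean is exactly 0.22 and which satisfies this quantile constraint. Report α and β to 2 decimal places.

α ≈ 8.78, β ≈ 31.13

With mean 0.22 fixed, write α = 0.22s, β = 0.78s where s = α+β.
Need P(θ < 0.14) = 0.1 under Beta(0.22s, 0.78s). Normal approximation: (q−m)/√(m(1−m)/s) ≈ z_{0.1} = -1.28, so s ≈ 0.22·0.78·(-1.28)²/(0.14−0.22)² = 44.0.
At s = 44.0: P(θ<0.14) ≈ 0.088. Adjusting to match 0.1 gives s ≈ 39.91.
So α = 0.22·39.91 ≈ 8.78, β = 0.78·39.91 ≈ 31.13.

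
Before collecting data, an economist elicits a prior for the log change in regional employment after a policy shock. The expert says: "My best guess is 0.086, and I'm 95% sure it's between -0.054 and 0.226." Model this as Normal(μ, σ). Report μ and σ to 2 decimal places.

A symmetric 95% interval runs μ ± z·σ with z = 1.96.
Half-width = 0.14, so σ = 0.14/1.96 = 0.07.
μ is the stated best guess, 0.09.

μ = 0.09, σ = 0.07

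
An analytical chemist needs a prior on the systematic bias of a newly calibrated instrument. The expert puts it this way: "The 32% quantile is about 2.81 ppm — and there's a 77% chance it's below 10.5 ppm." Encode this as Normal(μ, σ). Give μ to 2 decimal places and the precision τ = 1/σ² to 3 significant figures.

The p-quantile of Normal(μ,σ) is μ + z_p·σ, with z_{0.32} = -0.4677 and z_{0.77} = 0.7388.
Eliminate σ: μ = (z₂·x₁ − z₁·x₂)/(z₂ − z₁) = (0.7388·2.81 − (-0.4677)·10.5)/1.207 = 5.79.
Then σ = (x₂ − x₁)/(z₂ − z₁) = (10.5 − 2.81)/1.207 = 6.37.
Precision τ = 1/σ² = 1/6.374² = 0.0246.

μ = 5.79, τ = 0.0246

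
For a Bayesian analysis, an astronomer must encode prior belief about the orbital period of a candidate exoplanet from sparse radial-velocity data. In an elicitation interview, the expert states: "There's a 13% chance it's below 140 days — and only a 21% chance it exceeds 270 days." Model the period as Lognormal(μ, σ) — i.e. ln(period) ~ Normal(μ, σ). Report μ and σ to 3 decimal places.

If T ~ Lognormal(μ,σ) then ln T ~ Normal(μ,σ), so the p-quantile of ln T is μ + z_p·σ.
ln(140) = 4.942 and ln(270) = 5.598; z_{0.13} = -1.126, z_{0.79} = 0.8064.
σ = (5.598 − 4.942)/(0.8064 − (-1.126)) = 0.340.
μ = 4.942 − (-1.126)·0.340 = 5.324.

μ ≈ 5.324, σ ≈ 0.340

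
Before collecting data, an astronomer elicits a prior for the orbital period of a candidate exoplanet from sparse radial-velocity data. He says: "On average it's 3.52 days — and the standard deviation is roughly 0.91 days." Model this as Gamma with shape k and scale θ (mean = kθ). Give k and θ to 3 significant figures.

k ≈ 15, θ ≈ 0.235

For Gamma(k, scale θ): mean = kθ, variance = kθ², so CV = 1/√k.
CV = SD/mean = 0.91/3.52 = 0.2585, hence k = 1/CV² = 15.
Then θ = mean/k = 3.52/15 = 0.235.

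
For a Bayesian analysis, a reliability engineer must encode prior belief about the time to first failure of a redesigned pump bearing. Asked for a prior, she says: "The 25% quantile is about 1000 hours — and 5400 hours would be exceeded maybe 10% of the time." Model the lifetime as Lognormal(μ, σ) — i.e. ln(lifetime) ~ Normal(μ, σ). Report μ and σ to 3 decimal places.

μ ≈ 7.489, σ ≈ 0.862

If T ~ Lognormal(μ,σ) then ln T ~ Normal(μ,σ), so the p-quantile of ln T is μ + z_p·σ.
ln(1000) = 6.908 and ln(5400) = 8.594; z_{0.25} = -0.6745, z_{0.9} = 1.282.
σ = (8.594 − 6.908)/(1.282 − (-0.6745)) = 0.862.
μ = 6.908 − (-0.6745)·0.862 = 7.489.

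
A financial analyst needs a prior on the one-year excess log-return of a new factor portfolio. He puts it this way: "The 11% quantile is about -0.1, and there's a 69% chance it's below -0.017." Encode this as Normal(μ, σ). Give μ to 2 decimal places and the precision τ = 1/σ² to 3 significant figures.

The p-quantile of Normal(μ,σ) is μ + z_p·σ, with z_{0.11} = -1.227 and z_{0.69} = 0.4959.
Eliminate σ: μ = (z₂·x₁ − z₁·x₂)/(z₂ − z₁) = (0.4959·-0.1 − (-1.227)·-0.017)/1.722 = -0.04.
Then σ = (x₂ − x₁)/(z₂ − z₁) = (-0.017 − -0.1)/1.722 = 0.05.
Precision τ = 1/σ² = 1/0.04819² = 431.

μ = -0.04, τ = 431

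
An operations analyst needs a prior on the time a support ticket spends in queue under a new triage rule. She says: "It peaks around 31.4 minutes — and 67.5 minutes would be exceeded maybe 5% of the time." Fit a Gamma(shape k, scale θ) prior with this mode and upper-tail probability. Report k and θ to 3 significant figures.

k ≈ 5.71, θ ≈ 6.67

Gamma(k,θ) with k>1 has mode (k−1)θ, so θ = 31.4/(k−1).
Need P(X < 67.5) = 0.95 with θ tied to k this way. Start at k = 2, θ = 31.4: P(X<67.5) ≈ 0.633.
Too low — raise k to concentrate. Iterating converges to k ≈ 5.71.
Then θ = 31.4/(5.71−1) ≈ 6.67.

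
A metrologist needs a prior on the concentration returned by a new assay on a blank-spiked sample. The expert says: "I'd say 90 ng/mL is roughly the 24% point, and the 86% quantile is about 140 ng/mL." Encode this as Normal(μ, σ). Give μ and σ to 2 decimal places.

For Normal(μ,σ), the p-quantile is μ + z_p·σ. Here z_{0.24} = -0.7063, z_{0.86} = 1.08.
So 90 = μ − 0.7063σ and 140 = μ + 1.08σ.
Subtracting: σ = (140 − 90)/(1.08 − (-0.7063)) = 27.99.
Then μ = 90 − (-0.7063)·27.99 = 109.77.

μ = 109.77, σ = 27.99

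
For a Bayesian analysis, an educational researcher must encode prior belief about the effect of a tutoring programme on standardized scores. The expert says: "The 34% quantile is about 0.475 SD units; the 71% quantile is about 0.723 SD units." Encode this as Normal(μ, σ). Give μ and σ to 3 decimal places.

For Normal(μ,σ), the p-quantile is μ + z_p·σ. Here z_{0.34} = -0.4125, z_{0.71} = 0.5534.
So 0.475 = μ − 0.4125σ and 0.723 = μ + 0.5534σ.
Subtracting: σ = (0.723 − 0.475)/(0.5534 − (-0.4125)) = 0.257.
Then μ = 0.475 − (-0.4125)·0.257 = 0.581.

μ = 0.581, σ = 0.257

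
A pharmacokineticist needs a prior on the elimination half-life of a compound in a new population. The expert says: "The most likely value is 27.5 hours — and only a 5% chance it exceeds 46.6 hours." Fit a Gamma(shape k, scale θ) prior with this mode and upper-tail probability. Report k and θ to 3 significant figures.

Gamma(k,θ) with k>1 has mode (k−1)θ, so θ = 27.5/(k−1).
Need P(X < 46.6) = 0.95 with θ tied to k this way. Start at k = 2, θ = 27.5: P(X<46.6) ≈ 0.505.
Too low — raise k to concentrate. Iterating converges to k ≈ 11.
Then θ = 27.5/(11−1) ≈ 2.74.

k ≈ 11, θ ≈ 2.74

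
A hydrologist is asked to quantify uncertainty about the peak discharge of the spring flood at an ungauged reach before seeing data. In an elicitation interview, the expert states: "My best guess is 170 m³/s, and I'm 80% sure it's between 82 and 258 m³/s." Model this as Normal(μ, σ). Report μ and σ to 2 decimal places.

A symmetric 80% interval runs μ ± z·σ with z = 1.282.
Half-width = 88, so σ = 88/1.282 = 68.67.
μ is the stated best guess, 170.00.

μ = 170.00, σ = 68.67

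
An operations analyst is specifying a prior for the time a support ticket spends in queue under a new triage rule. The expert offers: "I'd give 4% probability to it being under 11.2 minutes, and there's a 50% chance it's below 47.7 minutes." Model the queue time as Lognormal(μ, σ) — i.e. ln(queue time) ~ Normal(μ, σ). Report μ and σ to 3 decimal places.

If T ~ Lognormal(μ,σ) then ln T ~ Normal(μ,σ), so the p-quantile of ln T is μ + z_p·σ.
ln(11.2) = 2.416 and ln(47.7) = 3.865; z_{0.04} = -1.751, z_{0.5} = 0.
σ = (3.865 − 2.416)/(0 − (-1.751)) = 0.828.
μ = 2.416 − (-1.751)·0.828 = 3.865.

μ ≈ 3.865, σ ≈ 0.828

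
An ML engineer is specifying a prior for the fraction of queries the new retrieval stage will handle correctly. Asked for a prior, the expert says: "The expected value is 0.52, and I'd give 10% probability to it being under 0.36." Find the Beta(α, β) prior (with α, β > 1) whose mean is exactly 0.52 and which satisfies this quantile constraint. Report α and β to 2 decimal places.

With mean 0.52 fixed, write α = 0.52s, β = 0.48s where s = α+β.
Need P(θ < 0.36) = 0.1 under Beta(0.52s, 0.48s). Normal approximation: (q−m)/√(m(1−m)/s) ≈ z_{0.1} = -1.28, so s ≈ 0.52·0.48·(-1.28)²/(0.36−0.52)² = 16.0.
At s = 16.0: P(θ<0.36) ≈ 0.098. Adjusting to match 0.1 gives s ≈ 15.78.
So α = 0.52·15.78 ≈ 8.21, β = 0.48·15.78 ≈ 7.58.

α ≈ 8.21, β ≈ 7.58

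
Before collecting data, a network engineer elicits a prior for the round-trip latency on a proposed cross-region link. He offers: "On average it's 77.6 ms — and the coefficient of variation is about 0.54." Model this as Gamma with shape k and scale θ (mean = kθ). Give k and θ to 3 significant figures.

k ≈ 3.43, θ ≈ 22.6

For Gamma(k, scale θ): mean = kθ, variance = kθ², so CV = 1/√k.
CV = 0.54, hence k = 1/CV² = 3.43.
Then θ = mean/k = 77.6/3.43 = 22.6.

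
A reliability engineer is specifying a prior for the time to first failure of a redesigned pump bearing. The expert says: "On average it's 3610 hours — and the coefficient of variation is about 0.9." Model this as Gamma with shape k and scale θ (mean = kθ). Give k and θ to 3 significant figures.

For Gamma(k, scale θ): mean = kθ, variance = kθ², so CV = 1/√k.
CV = 0.9, hence k = 1/CV² = 1.23.
Then θ = mean/k = 3610/1.23 = 2920.

k ≈ 1.23, θ ≈ 2920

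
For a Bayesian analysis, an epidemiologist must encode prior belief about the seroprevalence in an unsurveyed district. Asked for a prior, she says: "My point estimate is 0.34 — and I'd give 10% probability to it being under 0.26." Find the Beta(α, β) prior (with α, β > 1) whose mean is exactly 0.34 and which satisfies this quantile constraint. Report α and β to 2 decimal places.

With mean 0.34 fixed, write α = 0.34s, β = 0.66s where s = α+β.
Need P(θ < 0.26) = 0.1 under Beta(0.34s, 0.66s). Normal approximation: (q−m)/√(m(1−m)/s) ≈ z_{0.1} = -1.28, so s ≈ 0.34·0.66·(-1.28)²/(0.26−0.34)² = 57.6.
At s = 57.6: P(θ<0.26) ≈ 0.095. Adjusting to match 0.1 gives s ≈ 55.33.
So α = 0.34·55.33 ≈ 18.81, β = 0.66·55.33 ≈ 36.52.

α ≈ 18.81, β ≈ 36.52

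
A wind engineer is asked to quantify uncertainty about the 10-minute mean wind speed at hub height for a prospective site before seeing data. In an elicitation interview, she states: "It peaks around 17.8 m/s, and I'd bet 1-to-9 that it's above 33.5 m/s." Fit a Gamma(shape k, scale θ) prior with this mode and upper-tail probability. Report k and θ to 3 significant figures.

k ≈ 5.78, θ ≈ 3.73

Gamma(k,θ) with k>1 has mode (k−1)θ, so θ = 17.8/(k−1).
Need P(X < 33.5) = 0.9 with θ tied to k this way. Start at k = 2, θ = 17.8: P(X<33.5) ≈ 0.561.
Too low — raise k to concentrate. Iterating converges to k ≈ 5.78.
Then θ = 17.8/(5.78−1) ≈ 3.73.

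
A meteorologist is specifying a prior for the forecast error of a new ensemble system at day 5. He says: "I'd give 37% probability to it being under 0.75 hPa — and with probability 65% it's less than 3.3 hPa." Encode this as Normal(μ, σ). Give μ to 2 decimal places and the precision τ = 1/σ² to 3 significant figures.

μ = 1.93, τ = 0.0791

For Normal(μ,σ), the p-quantile is μ + z_p·σ. Here z_{0.37} = -0.3319, z_{0.65} = 0.3853.
So 0.75 = μ − 0.3319σ and 3.3 = μ + 0.3853σ.
Subtracting: σ = (3.3 − 0.75)/(0.3853 − (-0.3319)) = 3.56.
Then μ = 0.75 − (-0.3319)·3.56 = 1.93.
Precision τ = 1/σ² = 1/3.556² = 0.0791.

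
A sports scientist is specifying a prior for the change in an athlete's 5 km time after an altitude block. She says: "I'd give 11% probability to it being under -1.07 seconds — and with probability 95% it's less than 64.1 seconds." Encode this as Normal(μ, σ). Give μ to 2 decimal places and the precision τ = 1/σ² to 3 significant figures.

μ = 26.77, τ = 0.00194

The p-quantile of Normal(μ,σ) is μ + z_p·σ, with z_{0.11} = -1.227 and z_{0.95} = 1.645.
Eliminate σ: μ = (z₂·x₁ − z₁·x₂)/(z₂ − z₁) = (1.645·-1.07 − (-1.227)·64.1)/2.871 = 26.77.
Then σ = (x₂ − x₁)/(z₂ − z₁) = (64.1 − -1.07)/2.871 = 22.70.
Precision τ = 1/σ² = 1/22.7² = 0.00194.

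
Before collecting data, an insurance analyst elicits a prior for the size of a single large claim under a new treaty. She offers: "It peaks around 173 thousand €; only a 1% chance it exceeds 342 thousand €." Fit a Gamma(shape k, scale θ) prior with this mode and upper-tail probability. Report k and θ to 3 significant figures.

Gamma(k,θ) with k>1 has mode (k−1)θ, so θ = 173/(k−1).
Need P(X < 342) = 0.99 with θ tied to k this way. Start at k = 2, θ = 173: P(X<342) ≈ 0.588.
Too low — raise k to concentrate. Iterating converges to k ≈ 11.6.
Then θ = 173/(11.6−1) ≈ 16.3.

k ≈ 11.6, θ ≈ 16.3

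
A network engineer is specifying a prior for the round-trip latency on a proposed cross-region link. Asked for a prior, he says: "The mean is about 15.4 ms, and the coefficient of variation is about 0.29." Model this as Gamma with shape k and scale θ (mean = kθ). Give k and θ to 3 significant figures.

For Gamma(k, scale θ): mean = kθ, variance = kθ², so CV = 1/√k.
CV = 0.29, hence k = 1/CV² = 11.9.
Then θ = mean/k = 15.4/11.9 = 1.3.

k ≈ 11.9, θ ≈ 1.3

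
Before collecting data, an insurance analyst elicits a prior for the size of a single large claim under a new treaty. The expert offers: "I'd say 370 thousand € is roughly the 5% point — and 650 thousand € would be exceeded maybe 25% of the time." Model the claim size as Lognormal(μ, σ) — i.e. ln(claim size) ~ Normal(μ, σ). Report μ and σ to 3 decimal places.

If T ~ Lognormal(μ,σ) then ln T ~ Normal(μ,σ), so the p-quantile of ln T is μ + z_p·σ.
ln(370) = 5.914 and ln(650) = 6.477; z_{0.05} = -1.645, z_{0.75} = 0.6745.
σ = (6.477 − 5.914)/(0.6745 − (-1.645)) = 0.243.
μ = 5.914 − (-1.645)·0.243 = 6.313.

μ ≈ 6.313, σ ≈ 0.243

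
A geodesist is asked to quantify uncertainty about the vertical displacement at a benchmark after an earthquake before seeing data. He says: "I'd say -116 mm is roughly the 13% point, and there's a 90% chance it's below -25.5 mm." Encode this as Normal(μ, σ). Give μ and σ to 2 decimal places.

μ = -73.67, σ = 37.58

For Normal(μ,σ), the p-quantile is μ + z_p·σ. Here z_{0.13} = -1.126, z_{0.9} = 1.282.
So -116 = μ − 1.126σ and -25.5 = μ + 1.282σ.
Subtracting: σ = (-25.5 − -116)/(1.282 − (-1.126)) = 37.58.
Then μ = -116 − (-1.126)·37.58 = -73.67.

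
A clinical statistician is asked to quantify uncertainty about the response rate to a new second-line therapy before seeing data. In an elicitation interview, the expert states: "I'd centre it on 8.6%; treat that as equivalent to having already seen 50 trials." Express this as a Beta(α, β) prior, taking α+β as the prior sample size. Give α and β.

Under the effective-sample-size interpretation, Beta(α, β) has prior mean α/(α+β) and prior sample size α+β.
So α+β = 50 and α/(α+β) = 0.086, giving α = 0.086·50 = 4.3 and β = 50 − 4.3 = 45.7.

α = 4.3, β = 45.7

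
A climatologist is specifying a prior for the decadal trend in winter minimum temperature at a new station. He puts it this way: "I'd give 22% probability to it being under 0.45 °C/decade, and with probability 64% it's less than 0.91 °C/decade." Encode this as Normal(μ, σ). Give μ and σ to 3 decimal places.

μ = 0.764, σ = 0.407

The p-quantile of Normal(μ,σ) is μ + z_p·σ, with z_{0.22} = -0.7722 and z_{0.64} = 0.3585.
Eliminate σ: μ = (z₂·x₁ − z₁·x₂)/(z₂ − z₁) = (0.3585·0.45 − (-0.7722)·0.91)/1.131 = 0.764.
Then σ = (x₂ − x₁)/(z₂ − z₁) = (0.91 − 0.45)/1.131 = 0.407.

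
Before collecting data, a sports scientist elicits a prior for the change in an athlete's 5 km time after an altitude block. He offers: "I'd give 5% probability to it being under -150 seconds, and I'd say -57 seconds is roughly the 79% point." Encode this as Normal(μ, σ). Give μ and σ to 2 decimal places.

μ = -87.60, σ = 37.94

The p-quantile of Normal(μ,σ) is μ + z_p·σ, with z_{0.05} = -1.645 and z_{0.79} = 0.8064.
Eliminate σ: μ = (z₂·x₁ − z₁·x₂)/(z₂ − z₁) = (0.8064·-150 − (-1.645)·-57)/2.451 = -87.60.
Then σ = (x₂ − x₁)/(z₂ − z₁) = (-57 − -150)/2.451 = 37.94.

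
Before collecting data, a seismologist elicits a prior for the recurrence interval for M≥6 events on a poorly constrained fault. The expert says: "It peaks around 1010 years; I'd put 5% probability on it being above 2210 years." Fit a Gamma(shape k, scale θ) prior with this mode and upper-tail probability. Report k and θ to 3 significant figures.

k ≈ 5.49, θ ≈ 225

Gamma(k,θ) with k>1 has mode (k−1)θ, so θ = 1010/(k−1).
Need P(X < 2210) = 0.95 with θ tied to k this way. Start at k = 2, θ = 1010: P(X<2210) ≈ 0.643.
Too low — raise k to concentrate. Iterating converges to k ≈ 5.49.
Then θ = 1010/(5.49−1) ≈ 225.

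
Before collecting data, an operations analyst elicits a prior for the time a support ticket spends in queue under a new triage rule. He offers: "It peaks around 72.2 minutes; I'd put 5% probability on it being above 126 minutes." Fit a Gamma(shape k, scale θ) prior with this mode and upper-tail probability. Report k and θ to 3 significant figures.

Gamma(k,θ) with k>1 has mode (k−1)θ, so θ = 72.2/(k−1).
Need P(X < 126) = 0.95 with θ tied to k this way. Start at k = 2, θ = 72.2: P(X<126) ≈ 0.521.
Too low — raise k to concentrate. Iterating converges to k ≈ 10.
Then θ = 72.2/(10−1) ≈ 8.02.

k ≈ 10, θ ≈ 8.02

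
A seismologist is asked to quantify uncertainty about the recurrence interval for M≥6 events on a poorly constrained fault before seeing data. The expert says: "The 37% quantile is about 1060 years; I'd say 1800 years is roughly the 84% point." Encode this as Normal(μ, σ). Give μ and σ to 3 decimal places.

μ = 1245.154, σ = 557.938

The p-quantile of Normal(μ,σ) is μ + z_p·σ, with z_{0.37} = -0.3319 and z_{0.84} = 0.9945.
Eliminate σ: μ = (z₂·x₁ − z₁·x₂)/(z₂ − z₁) = (0.9945·1060 − (-0.3319)·1800)/1.326 = 1245.154.
Then σ = (x₂ − x₁)/(z₂ − z₁) = (1800 − 1060)/1.326 = 557.938.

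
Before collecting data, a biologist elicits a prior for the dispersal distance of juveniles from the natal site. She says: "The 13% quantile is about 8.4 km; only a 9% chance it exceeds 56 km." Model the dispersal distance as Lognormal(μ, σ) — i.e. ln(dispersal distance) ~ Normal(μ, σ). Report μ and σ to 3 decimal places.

μ ≈ 2.994, σ ≈ 0.769

If T ~ Lognormal(μ,σ) then ln T ~ Normal(μ,σ), so the p-quantile of ln T is μ + z_p·σ.
ln(8.4) = 2.128 and ln(56) = 4.025; z_{0.13} = -1.126, z_{0.91} = 1.341.
σ = (4.025 − 2.128)/(1.341 − (-1.126)) = 0.769.
μ = 2.128 − (-1.126)·0.769 = 2.994.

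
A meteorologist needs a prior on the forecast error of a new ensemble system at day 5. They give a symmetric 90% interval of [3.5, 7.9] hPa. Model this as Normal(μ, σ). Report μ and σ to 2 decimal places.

μ = 5.70, σ = 1.34

A symmetric 90% interval runs μ ± z·σ with z = 1.645.
Half-width = 2.2, so σ = 2.2/1.645 = 1.34.
μ is the interval midpoint, 5.70.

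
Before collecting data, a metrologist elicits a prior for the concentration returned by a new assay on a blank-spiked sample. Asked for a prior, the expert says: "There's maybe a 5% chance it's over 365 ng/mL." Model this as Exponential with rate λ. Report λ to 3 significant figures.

λ ≈ 0.00821

P(T > 365.0) = e^(−λ·365.0) = 0.05, so λ = −ln(0.05)/365.0 = 0.00821.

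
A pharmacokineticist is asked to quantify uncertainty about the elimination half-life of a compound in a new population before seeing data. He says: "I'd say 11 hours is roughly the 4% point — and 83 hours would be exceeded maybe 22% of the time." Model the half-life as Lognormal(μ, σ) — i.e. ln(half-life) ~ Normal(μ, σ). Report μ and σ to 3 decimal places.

If T ~ Lognormal(μ,σ) then ln T ~ Normal(μ,σ), so the p-quantile of ln T is μ + z_p·σ.
ln(11) = 2.398 and ln(83) = 4.419; z_{0.04} = -1.751, z_{0.78} = 0.7722.
σ = (4.419 − 2.398)/(0.7722 − (-1.751)) = 0.801.
μ = 2.398 − (-1.751)·0.801 = 3.800.

μ ≈ 3.800, σ ≈ 0.801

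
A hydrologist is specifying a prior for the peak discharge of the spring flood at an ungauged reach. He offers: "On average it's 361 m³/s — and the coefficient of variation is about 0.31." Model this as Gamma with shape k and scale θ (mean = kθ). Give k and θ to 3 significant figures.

k ≈ 10.4, θ ≈ 34.7

For Gamma(k, scale θ): mean = kθ, variance = kθ², so CV = 1/√k.
CV = 0.31, hence k = 1/CV² = 10.4.
Then θ = mean/k = 361/10.4 = 34.7.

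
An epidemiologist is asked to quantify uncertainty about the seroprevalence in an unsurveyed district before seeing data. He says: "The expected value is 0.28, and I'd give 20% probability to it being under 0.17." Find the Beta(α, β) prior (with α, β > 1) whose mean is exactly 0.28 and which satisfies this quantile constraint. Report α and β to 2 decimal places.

With mean 0.28 fixed, write α = 0.28s, β = 0.72s where s = α+β.
Need P(θ < 0.17) = 0.2 under Beta(0.28s, 0.72s). Normal approximation: (q−m)/√(m(1−m)/s) ≈ z_{0.2} = -0.842, so s ≈ 0.28·0.72·(-0.842)²/(0.17−0.28)² = 11.8.
At s = 11.8: P(θ<0.17) ≈ 0.206. Adjusting to match 0.2 gives s ≈ 12.25.
So α = 0.28·12.25 ≈ 3.43, β = 0.72·12.25 ≈ 8.82.

α ≈ 3.43, β ≈ 8.82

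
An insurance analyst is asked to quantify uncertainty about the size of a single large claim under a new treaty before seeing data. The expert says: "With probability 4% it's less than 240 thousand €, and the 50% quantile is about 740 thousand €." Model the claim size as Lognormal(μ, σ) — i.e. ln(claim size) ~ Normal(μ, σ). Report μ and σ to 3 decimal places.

μ ≈ 6.607, σ ≈ 0.643

If T ~ Lognormal(μ,σ) then ln T ~ Normal(μ,σ), so the p-quantile of ln T is μ + z_p·σ.
ln(240) = 5.481 and ln(740) = 6.607; z_{0.04} = -1.751, z_{0.5} = 0.
σ = (6.607 − 5.481)/(0 − (-1.751)) = 0.643.
μ = 5.481 − (-1.751)·0.643 = 6.607.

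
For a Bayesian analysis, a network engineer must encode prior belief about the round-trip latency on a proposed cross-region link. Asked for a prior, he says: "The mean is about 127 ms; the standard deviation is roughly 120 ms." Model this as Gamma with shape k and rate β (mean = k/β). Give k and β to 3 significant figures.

For Gamma(k, rate β): mean = k/β, variance = k/β², so CV = 1/√k.
CV = SD/mean = 120/127 = 0.9449, hence k = 1/CV² = 1.12.
Then β = k/mean = 1.12/127 = 0.00882.

k ≈ 1.12, β ≈ 0.00882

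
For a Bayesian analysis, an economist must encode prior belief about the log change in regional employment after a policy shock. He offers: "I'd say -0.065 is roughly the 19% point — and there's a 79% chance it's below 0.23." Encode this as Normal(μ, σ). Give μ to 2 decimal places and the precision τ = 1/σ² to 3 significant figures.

μ = 0.09, τ = 32.6

The p-quantile of Normal(μ,σ) is μ + z_p·σ, with z_{0.19} = -0.8779 and z_{0.79} = 0.8064.
Eliminate σ: μ = (z₂·x₁ − z₁·x₂)/(z₂ − z₁) = (0.8064·-0.065 − (-0.8779)·0.23)/1.684 = 0.09.
Then σ = (x₂ − x₁)/(z₂ − z₁) = (0.23 − -0.065)/1.684 = 0.18.
Precision τ = 1/σ² = 1/0.1751² = 32.6.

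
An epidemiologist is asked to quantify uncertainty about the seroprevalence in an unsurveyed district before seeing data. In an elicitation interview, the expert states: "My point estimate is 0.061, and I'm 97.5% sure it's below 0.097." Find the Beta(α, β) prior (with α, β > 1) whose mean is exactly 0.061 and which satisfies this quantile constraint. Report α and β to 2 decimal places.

α ≈ 12.83, β ≈ 197.44

With mean 0.061 fixed, write α = 0.061s, β = 0.939s where s = α+β.
Need P(θ < 0.097) = 0.975 under Beta(0.061s, 0.939s). Normal approximation: (q−m)/√(m(1−m)/s) ≈ z_{0.975} = 1.96, so s ≈ 0.061·0.939·(1.96)²/(0.097−0.061)² = 169.8.
At s = 169.8: P(θ<0.097) ≈ 0.962. Adjusting to match 0.975 gives s ≈ 210.26.
So α = 0.061·210.26 ≈ 12.83, β = 0.939·210.26 ≈ 197.44.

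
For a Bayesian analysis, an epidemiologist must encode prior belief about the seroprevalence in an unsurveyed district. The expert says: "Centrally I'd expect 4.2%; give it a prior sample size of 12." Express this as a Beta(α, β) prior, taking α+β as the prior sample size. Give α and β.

α = 0.504, β = 11.496

Under the effective-sample-size interpretation, Beta(α, β) has prior mean α/(α+β) and prior sample size α+β.
So α+β = 12 and α/(α+β) = 0.042, giving α = 0.042·12 = 0.504 and β = 12 − 0.504 = 11.496.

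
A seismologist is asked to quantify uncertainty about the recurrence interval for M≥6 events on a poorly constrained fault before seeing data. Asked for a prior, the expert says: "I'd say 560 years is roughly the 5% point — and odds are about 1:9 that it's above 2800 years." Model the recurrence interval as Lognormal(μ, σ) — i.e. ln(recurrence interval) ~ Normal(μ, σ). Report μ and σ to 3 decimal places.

If T ~ Lognormal(μ,σ) then ln T ~ Normal(μ,σ), so the p-quantile of ln T is μ + z_p·σ.
ln(560) = 6.328 and ln(2800) = 7.937; z_{0.05} = -1.645, z_{0.9} = 1.282.
σ = (7.937 − 6.328)/(1.282 − (-1.645)) = 0.550.
μ = 6.328 − (-1.645)·0.550 = 7.233.

μ ≈ 7.233, σ ≈ 0.550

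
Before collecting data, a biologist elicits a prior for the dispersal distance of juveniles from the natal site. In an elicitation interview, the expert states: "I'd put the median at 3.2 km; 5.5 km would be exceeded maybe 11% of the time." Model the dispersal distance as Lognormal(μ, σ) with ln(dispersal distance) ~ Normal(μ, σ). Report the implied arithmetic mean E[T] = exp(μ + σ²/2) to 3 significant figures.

If T ~ Lognormal(μ,σ) then ln T ~ Normal(μ,σ), so the p-quantile of ln T is μ + z_p·σ.
ln(3.2) = 1.163 and ln(5.5) = 1.705; z_{0.5} = 0, z_{0.89} = 1.227.
σ = (1.705 − 1.163)/(1.227 − (0)) = 0.442.
μ = 1.163 − (0)·0.442 = 1.163.
E[T] = exp(μ + σ²/2) = exp(1.163 + 0.0975) = 3.53 km.

E[T] ≈ 3.53 km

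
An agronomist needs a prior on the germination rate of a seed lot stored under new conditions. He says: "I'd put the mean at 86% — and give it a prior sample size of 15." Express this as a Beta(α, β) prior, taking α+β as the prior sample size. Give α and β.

Under the effective-sample-size interpretation, Beta(α, β) has prior mean α/(α+β) and prior sample size α+β.
So α+β = 15 and α/(α+β) = 0.86, giving α = 0.86·15 = 12.9 and β = 15 − 12.9 = 2.1.

α = 12.9, β = 2.1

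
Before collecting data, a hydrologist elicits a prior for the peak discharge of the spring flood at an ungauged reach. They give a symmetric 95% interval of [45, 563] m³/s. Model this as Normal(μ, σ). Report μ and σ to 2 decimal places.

A symmetric 95% interval runs μ ± z·σ with z = 1.96.
Half-width = 259, so σ = 259/1.96 = 132.15.
μ is the interval midpoint, 304.00.

μ = 304.00, σ = 132.15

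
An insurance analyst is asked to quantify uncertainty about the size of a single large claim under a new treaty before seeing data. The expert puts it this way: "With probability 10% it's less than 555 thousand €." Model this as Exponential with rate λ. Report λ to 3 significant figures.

λ ≈ 0.00019

P(T < 555.0) = 1 − e^(−λ·555.0) = 0.1, so λ = −ln(1−0.1)/555.0 = −ln(0.9)/555.0 = 0.00019.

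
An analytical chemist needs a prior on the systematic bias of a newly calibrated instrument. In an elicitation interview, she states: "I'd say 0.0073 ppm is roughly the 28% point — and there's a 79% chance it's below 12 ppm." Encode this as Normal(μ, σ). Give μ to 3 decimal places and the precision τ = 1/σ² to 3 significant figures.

μ = 5.039, τ = 0.0134

For Normal(μ,σ), the p-quantile is μ + z_p·σ. Here z_{0.28} = -0.5828, z_{0.79} = 0.8064.
So 0.0073 = μ − 0.5828σ and 12 = μ + 0.8064σ.
Subtracting: σ = (12 − 0.0073)/(0.8064 − (-0.5828)) = 8.632.
Then μ = 0.0073 − (-0.5828)·8.632 = 5.039.
Precision τ = 1/σ² = 1/8.632² = 0.0134.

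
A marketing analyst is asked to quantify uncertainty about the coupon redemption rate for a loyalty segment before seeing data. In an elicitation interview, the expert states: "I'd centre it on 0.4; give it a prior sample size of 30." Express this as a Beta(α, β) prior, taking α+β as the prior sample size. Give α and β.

Under the effective-sample-size interpretation, Beta(α, β) has prior mean α/(α+β) and prior sample size α+β.
So α+β = 30 and α/(α+β) = 0.4, giving α = 0.4·30 = 12 and β = 30 − 12 = 18.

α = 12, β = 18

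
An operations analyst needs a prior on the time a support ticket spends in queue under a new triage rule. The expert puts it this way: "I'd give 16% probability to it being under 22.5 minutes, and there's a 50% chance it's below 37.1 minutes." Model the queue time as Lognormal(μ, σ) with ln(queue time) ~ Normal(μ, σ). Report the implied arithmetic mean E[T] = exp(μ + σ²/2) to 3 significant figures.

E[T] ≈ 42.1 minutes

If T ~ Lognormal(μ,σ) then ln T ~ Normal(μ,σ), so the p-quantile of ln T is μ + z_p·σ.
ln(22.5) = 3.114 and ln(37.1) = 3.614; z_{0.16} = -0.9945, z_{0.5} = 0.
σ = (3.614 − 3.114)/(0 − (-0.9945)) = 0.503.
μ = 3.114 − (-0.9945)·0.503 = 3.614.
E[T] = exp(μ + σ²/2) = exp(3.614 + 0.1264) = 42.1 minutes.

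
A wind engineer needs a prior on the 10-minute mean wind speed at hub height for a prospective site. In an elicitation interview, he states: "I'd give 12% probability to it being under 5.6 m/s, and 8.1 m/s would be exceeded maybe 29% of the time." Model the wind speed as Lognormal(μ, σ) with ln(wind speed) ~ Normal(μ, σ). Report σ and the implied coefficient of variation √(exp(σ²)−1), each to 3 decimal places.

σ ≈ 0.214, CV ≈ 0.216

If T ~ Lognormal(μ,σ) then ln T ~ Normal(μ,σ), so the p-quantile of ln T is μ + z_p·σ.
ln(5.6) = 1.723 and ln(8.1) = 2.092; z_{0.12} = -1.175, z_{0.71} = 0.5534.
σ = (2.092 − 1.723)/(0.5534 − (-1.175)) = 0.214.
μ = 1.723 − (-1.175)·0.214 = 1.974.
CV = √(exp(σ²)−1) = √(exp(0.0456)−1) = 0.216.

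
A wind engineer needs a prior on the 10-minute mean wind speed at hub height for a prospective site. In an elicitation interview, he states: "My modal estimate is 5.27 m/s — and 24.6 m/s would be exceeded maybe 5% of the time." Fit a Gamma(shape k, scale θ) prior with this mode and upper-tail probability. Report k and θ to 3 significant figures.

Gamma(k,θ) with k>1 has mode (k−1)θ, so θ = 5.27/(k−1).
Need P(X < 24.6) = 0.95 with θ tied to k this way. Start at k = 2, θ = 5.27: P(X<24.6) ≈ 0.947.
Too low — raise k to concentrate. Iterating converges to k ≈ 2.02.
Then θ = 5.27/(2.02−1) ≈ 5.14.

k ≈ 2.02, θ ≈ 5.14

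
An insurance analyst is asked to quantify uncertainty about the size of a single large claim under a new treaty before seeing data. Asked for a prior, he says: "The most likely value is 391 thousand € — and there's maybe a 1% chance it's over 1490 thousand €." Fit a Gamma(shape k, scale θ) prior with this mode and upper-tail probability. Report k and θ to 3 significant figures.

k ≈ 3.37, θ ≈ 165

Gamma(k,θ) with k>1 has mode (k−1)θ, so θ = 391/(k−1).
Need P(X < 1490) = 0.99 with θ tied to k this way. Start at k = 2, θ = 391: P(X<1490) ≈ 0.894.
Too low — raise k to concentrate. Iterating converges to k ≈ 3.37.
Then θ = 391/(3.37−1) ≈ 165.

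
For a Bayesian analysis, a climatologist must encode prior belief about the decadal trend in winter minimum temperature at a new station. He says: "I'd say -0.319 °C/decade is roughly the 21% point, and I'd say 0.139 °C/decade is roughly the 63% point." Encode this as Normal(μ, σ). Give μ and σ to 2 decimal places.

The p-quantile of Normal(μ,σ) is μ + z_p·σ, with z_{0.21} = -0.8064 and z_{0.63} = 0.3319.
Eliminate σ: μ = (z₂·x₁ − z₁·x₂)/(z₂ − z₁) = (0.3319·-0.319 − (-0.8064)·0.139)/1.138 = 0.01.
Then σ = (x₂ − x₁)/(z₂ − z₁) = (0.139 − -0.319)/1.138 = 0.40.

μ = 0.01, σ = 0.40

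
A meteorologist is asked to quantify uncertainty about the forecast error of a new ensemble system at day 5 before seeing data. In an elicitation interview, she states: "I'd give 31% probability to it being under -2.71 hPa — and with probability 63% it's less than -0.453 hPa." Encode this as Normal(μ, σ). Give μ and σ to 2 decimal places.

μ = -1.36, σ = 2.73

The p-quantile of Normal(μ,σ) is μ + z_p·σ, with z_{0.31} = -0.4959 and z_{0.63} = 0.3319.
Eliminate σ: μ = (z₂·x₁ − z₁·x₂)/(z₂ − z₁) = (0.3319·-2.71 − (-0.4959)·-0.453)/0.8277 = -1.36.
Then σ = (x₂ − x₁)/(z₂ − z₁) = (-0.453 − -2.71)/0.8277 = 2.73.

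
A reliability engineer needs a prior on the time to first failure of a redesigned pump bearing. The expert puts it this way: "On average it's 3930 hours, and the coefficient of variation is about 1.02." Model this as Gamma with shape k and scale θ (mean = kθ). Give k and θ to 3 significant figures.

k ≈ 0.961, θ ≈ 4090

For Gamma(k, scale θ): mean = kθ, variance = kθ², so CV = 1/√k.
CV = 1.02, hence k = 1/CV² = 0.961.
Then θ = mean/k = 3930/0.961 = 4090.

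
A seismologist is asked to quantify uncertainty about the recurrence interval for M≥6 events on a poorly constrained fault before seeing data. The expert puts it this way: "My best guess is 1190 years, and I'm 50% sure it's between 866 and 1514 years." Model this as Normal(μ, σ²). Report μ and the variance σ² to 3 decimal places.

A symmetric 50% interval runs μ ± z·σ with z = 0.6745.
Half-width = 324, so σ = 324/0.6745 = 480.3631 and σ² = 230748.726.
μ is the stated best guess, 1190.000.

μ = 1190.000, σ² = 230748.726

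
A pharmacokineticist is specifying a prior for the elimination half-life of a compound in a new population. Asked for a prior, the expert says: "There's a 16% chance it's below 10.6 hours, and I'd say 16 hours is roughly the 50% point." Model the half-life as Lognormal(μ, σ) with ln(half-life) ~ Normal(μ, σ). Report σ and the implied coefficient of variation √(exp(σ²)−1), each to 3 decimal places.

σ ≈ 0.414, CV ≈ 0.432

If T ~ Lognormal(μ,σ) then ln T ~ Normal(μ,σ), so the p-quantile of ln T is μ + z_p·σ.
ln(10.6) = 2.361 and ln(16) = 2.773; z_{0.16} = -0.9945, z_{0.5} = 0.
σ = (2.773 − 2.361)/(0 − (-0.9945)) = 0.414.
μ = 2.361 − (-0.9945)·0.414 = 2.773.
CV = √(exp(σ²)−1) = √(exp(0.1714)−1) = 0.432.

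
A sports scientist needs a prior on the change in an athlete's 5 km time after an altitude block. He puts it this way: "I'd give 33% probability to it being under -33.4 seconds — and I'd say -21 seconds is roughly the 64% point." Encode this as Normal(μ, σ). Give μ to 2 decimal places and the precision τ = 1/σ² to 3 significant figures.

For Normal(μ,σ), the p-quantile is μ + z_p·σ. Here z_{0.33} = -0.4399, z_{0.64} = 0.3585.
So -33.4 = μ − 0.4399σ and -21 = μ + 0.3585σ.
Subtracting: σ = (-21 − -33.4)/(0.3585 − (-0.4399)) = 15.53.
Then μ = -33.4 − (-0.4399)·15.53 = -26.57.
Precision τ = 1/σ² = 1/15.53² = 0.00415.

μ = -26.57, τ = 0.00415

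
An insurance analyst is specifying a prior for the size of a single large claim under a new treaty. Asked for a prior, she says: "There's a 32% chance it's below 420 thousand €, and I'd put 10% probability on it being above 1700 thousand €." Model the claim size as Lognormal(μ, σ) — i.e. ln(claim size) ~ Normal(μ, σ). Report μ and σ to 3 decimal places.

μ ≈ 6.414, σ ≈ 0.799

If T ~ Lognormal(μ,σ) then ln T ~ Normal(μ,σ), so the p-quantile of ln T is μ + z_p·σ.
ln(420) = 6.04 and ln(1700) = 7.438; z_{0.32} = -0.4677, z_{0.9} = 1.282.
σ = (7.438 − 6.04)/(1.282 − (-0.4677)) = 0.799.
μ = 6.04 − (-0.4677)·0.799 = 6.414.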